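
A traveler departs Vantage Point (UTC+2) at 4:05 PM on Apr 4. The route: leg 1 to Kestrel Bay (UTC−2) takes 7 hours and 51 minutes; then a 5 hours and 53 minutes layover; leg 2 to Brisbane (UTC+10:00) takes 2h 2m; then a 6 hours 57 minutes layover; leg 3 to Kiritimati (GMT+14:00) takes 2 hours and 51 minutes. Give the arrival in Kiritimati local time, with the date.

5:39 AM on Apr 6

Convert departure to UTC: 4:05 PM − 2:00 = 2:05 PM UTC on Apr 4.
Add 7 hours 51 minutes leg 1 → 9:56 PM UTC.
Add 5 hours 53 minutes layover in Kestrel Bay → 3:49 AM UTC (Apr 5).
Add 2 hours 2 minutes leg 2 → 5:51 AM UTC.
Add 6 hours and 57 minutes layover in Brisbane → 12:48 PM UTC.
Add 2 hours and 51 minutes leg 3 → 3:39 PM UTC.
Kiritimati is UTC+14:00, so local arrival = 3:39 PM + 14:00 = 5:39 AM on Apr 6.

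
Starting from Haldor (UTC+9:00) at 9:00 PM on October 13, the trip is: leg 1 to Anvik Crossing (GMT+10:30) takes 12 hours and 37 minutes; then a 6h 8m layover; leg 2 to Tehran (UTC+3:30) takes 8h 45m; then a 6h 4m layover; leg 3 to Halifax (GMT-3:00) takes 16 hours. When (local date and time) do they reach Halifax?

Convert departure to UTC: 9:00 PM − 9:00 = 12:00 PM UTC on Oct 13.
Add 12 hours 37 minutes leg 1 → 12:37 AM UTC (Oct 14).
Add 6 hours and 8 minutes layover in Anvik Crossing → 6:45 AM UTC.
Add 8 hours 45 minutes leg 2 → 3:30 PM UTC.
Add 6 hours and 4 minutes layover in Tehran → 9:34 PM UTC.
Add 16 hours leg 3 → 1:34 PM UTC (Oct 15).
Halifax is UTC−3:00, so local arrival = 1:34 PM − 3:00 = 10:34 AM on Oct 15.

10:34 AM on Oct 15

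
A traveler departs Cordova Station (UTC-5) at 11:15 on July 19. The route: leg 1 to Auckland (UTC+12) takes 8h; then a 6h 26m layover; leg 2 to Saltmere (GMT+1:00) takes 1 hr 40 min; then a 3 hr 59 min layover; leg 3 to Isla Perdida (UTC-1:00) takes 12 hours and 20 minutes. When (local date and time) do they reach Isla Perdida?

23:40 on Jul 20

Convert departure to UTC: 11:15 + 5:00 = 16:15 UTC on Jul 19.
Add 8 hours leg 1 → 00:15 UTC (Jul 20).
Add 6 hours 26 minutes layover in Auckland → 06:41 UTC.
Add 1 hour and 40 minutes leg 2 → 08:21 UTC.
Add 3 hours 59 minutes layover in Saltmere → 12:20 UTC.
Add 12 hours 20 minutes leg 3 → 00:40 UTC (Jul 21).
Isla Perdida is UTC−1:00, so local arrival = 00:40 − 1:00 = 23:40 on Jul 20.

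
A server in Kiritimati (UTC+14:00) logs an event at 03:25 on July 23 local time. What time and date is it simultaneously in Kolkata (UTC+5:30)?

18:55 on July 22

In UTC: 03:25 − 14:00 = 13:25 on Jul 22.
Kolkata is UTC+5:30: 13:25 + 5:30 = 18:55 on Jul 22.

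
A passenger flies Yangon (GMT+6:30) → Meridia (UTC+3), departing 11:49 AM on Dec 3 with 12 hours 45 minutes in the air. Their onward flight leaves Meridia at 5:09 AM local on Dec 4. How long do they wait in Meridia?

8 hours 5 minutes

Convert departure to UTC: 11:49 AM − 6:30 = 5:19 AM UTC on Dec 3.
Add 12 hours 45 minutes flight time → 6:04 PM UTC.
Meridia is UTC+3:00, so local arrival = 6:04 PM + 3:00 = 9:04 PM on Dec 3.
Layover = 5:09 AM − 9:04 PM (+1 day) = 8 hours 5 minutes.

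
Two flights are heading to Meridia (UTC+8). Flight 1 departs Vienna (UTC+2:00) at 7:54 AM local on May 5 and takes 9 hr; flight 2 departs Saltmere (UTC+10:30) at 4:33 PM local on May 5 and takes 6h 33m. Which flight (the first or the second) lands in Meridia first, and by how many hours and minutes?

Flight 1 in UTC: 7:54 AM − 2:00 = 5:54 AM on May 5.
+9 hours → arrive 2:54 PM UTC on May 5.
Flight 2 in UTC: 4:33 PM − 10:30 = 6:03 AM on May 5.
+6 hours 33 minutes → arrive 12:36 PM UTC on May 5.
Flight 2 lands earlier by 2 hours 18 minutes.

the second, by 2 hours 18 minutes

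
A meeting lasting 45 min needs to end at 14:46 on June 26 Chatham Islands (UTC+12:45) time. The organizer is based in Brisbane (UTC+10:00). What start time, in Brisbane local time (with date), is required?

Target end time in UTC: 14:46 − 12:45 = 02:01 on Jun 26.
Subtract 45 minutes → start 01:16 UTC on Jun 26.
Brisbane is UTC+10:00: 01:16 + 10:00 = 11:16 on Jun 26.

11:16 on June 26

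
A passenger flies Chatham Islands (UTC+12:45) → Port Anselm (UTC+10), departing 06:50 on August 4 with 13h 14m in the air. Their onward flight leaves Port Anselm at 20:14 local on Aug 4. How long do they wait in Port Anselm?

2 hours 55 minutes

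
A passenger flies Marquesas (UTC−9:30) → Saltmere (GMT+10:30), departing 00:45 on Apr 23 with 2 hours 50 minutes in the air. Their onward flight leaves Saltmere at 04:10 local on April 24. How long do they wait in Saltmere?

Convert departure to UTC: 00:45 + 9:30 = 10:15 UTC on Apr 23.
Add 2 hours 50 minutes flight time → 13:05 UTC.
Saltmere is UTC+10:30, so local arrival = 13:05 + 10:30 = 23:35 on Apr 23.
Layover = 04:10 − 23:35 (+1 day) = 4 hours 35 minutes.

4 hours 35 minutes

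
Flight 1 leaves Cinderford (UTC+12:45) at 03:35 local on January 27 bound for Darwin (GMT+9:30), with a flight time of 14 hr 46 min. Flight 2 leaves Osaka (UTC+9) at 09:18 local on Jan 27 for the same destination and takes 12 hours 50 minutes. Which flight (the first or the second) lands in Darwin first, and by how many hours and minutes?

Flight 1 in UTC: 03:35 − 12:45 = 14:50 on Jan 26.
+14 hours and 46 minutes → arrive 05:36 UTC on Jan 27.
Flight 2 in UTC: 09:18 − 9:00 = 00:18 on Jan 27.
+12 hours and 50 minutes → arrive 13:08 UTC on Jan 27.
Flight 1 lands earlier by 7 hours 32 minutes.

the first, by 7 hours 32 minutes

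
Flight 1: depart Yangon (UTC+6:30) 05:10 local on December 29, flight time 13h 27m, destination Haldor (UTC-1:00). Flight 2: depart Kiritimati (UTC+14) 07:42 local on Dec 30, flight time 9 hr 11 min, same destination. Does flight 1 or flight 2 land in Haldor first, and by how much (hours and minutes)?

the first, by 14 hours 46 minutes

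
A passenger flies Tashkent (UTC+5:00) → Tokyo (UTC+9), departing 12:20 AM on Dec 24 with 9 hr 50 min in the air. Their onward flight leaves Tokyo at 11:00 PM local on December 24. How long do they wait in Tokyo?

8 hours 50 minutes

Convert departure to UTC: 12:20 AM − 5:00 = 7:20 PM UTC on Dec 23.
Add 9 hours 50 minutes flight time → 5:10 AM UTC (Dec 24).
Tokyo is UTC+9:00, so local arrival = 5:10 AM + 9:00 = 2:10 PM on Dec 24.
Layover = 11:00 PM − 2:10 PM = 8 hours 50 minutes.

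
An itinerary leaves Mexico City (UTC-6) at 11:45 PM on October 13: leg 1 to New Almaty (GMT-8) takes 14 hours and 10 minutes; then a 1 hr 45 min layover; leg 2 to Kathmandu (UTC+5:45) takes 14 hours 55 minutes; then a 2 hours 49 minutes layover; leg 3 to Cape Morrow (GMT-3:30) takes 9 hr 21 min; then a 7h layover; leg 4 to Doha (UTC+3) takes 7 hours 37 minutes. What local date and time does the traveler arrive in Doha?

6:22 PM on October 16

Convert departure to UTC: 11:45 PM + 6:00 = 5:45 AM UTC on Oct 14.
Add 14 hours 10 minutes leg 1 → 7:55 PM UTC.
Add 1 hour and 45 minutes layover in New Almaty → 9:40 PM UTC.
Add 14 hours and 55 minutes leg 2 → 12:35 PM UTC (Oct 15).
Add 2 hours and 49 minutes layover in Kathmandu → 3:24 PM UTC.
Add 9 hours 21 minutes leg 3 → 12:45 AM UTC (Oct 16).
Add 7 hours layover in Cape Morrow → 7:45 AM UTC.
Add 7 hours and 37 minutes leg 4 → 3:22 PM UTC.
Doha is UTC+3:00, so local arrival = 3:22 PM + 3:00 = 6:22 PM on Oct 16.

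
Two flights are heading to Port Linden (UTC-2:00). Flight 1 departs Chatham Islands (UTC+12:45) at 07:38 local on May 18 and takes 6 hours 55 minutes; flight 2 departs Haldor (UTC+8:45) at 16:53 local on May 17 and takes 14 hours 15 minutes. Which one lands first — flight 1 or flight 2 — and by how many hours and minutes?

Flight 1 in UTC: 07:38 − 12:45 = 18:53 on May 17.
+6 hours 55 minutes → arrive 01:48 UTC on May 18.
Flight 2 in UTC: 16:53 − 8:45 = 08:08 on May 17.
+14 hours 15 minutes → arrive 22:23 UTC on May 17.
Flight 2 lands earlier by 3 hours 25 minutes.

the second, by 3 hours 25 minutes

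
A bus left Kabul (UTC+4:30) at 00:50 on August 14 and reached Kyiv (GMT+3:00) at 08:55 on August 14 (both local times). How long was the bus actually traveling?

9 hours 35 minutes

Departure in UTC: 00:50 − 4:30 = 20:20 on Aug 13.
Arrival in UTC: 08:55 − 3:00 = 05:55 on Aug 14.
Elapsed = 05:55 − 20:20 (+1 day) = 9 hours 35 minutes.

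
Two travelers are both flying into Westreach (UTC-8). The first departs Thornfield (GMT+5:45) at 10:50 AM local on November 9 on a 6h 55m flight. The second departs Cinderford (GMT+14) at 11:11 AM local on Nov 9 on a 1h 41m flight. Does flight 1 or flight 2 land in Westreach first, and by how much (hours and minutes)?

Flight 1 in UTC: 10:50 AM − 5:45 = 5:05 AM on Nov 9.
+6 hours and 55 minutes → arrive 12:00 PM UTC on Nov 9.
Flight 2 in UTC: 11:11 AM − 14:00 = 9:11 PM on Nov 8.
+1 hour and 41 minutes → arrive 10:52 PM UTC on Nov 8.
Flight 2 lands earlier by 13 hours 8 minutes.

the second, by 13 hours 8 minutes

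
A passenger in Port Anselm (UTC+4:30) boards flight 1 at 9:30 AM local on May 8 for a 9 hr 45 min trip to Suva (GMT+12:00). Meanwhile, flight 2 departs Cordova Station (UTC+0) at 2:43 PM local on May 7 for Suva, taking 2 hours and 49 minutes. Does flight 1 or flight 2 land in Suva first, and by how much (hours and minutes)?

Flight 1 in UTC: 9:30 AM − 4:30 = 5:00 AM on May 8.
+9 hours 45 minutes → arrive 2:45 PM UTC on May 8.
Flight 2 departs at 2:43 PM UTC (May 7).
+2 hours and 49 minutes → arrive 5:32 PM UTC on May 7.
Flight 2 lands earlier by 21 hours 13 minutes.

the second, by 21 hours 13 minutes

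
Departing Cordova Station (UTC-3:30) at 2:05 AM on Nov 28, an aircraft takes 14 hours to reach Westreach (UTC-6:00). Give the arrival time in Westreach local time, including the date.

1:35 PM on Nov 28

Westreach is 2:30 behind Cordova Station.
After 14 hours it is 4:05 PM in Cordova Station.
Shift by the zone difference: 4:05 PM − 2:30 = 1:35 PM on Nov 28 in Westreach.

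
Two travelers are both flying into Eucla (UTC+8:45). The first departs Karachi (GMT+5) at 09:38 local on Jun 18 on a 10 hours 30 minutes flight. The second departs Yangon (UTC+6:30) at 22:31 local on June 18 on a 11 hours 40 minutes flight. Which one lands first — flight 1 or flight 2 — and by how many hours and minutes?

Flight 1 in UTC: 09:38 − 5:00 = 04:38 on Jun 18.
+10 hours and 30 minutes → arrive 15:08 UTC on Jun 18.
Flight 2 in UTC: 22:31 − 6:30 = 16:01 on Jun 18.
+11 hours 40 minutes → arrive 03:41 UTC on Jun 19.
Flight 1 lands earlier by 12 hours 33 minutes.

the first, by 12 hours 33 minutes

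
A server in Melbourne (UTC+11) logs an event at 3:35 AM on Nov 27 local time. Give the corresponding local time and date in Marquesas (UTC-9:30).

7:05 AM on Nov 26

In UTC: 3:35 AM − 11:00 = 4:35 PM on Nov 26.
Marquesas is UTC−9:30: 4:35 PM − 9:30 = 7:05 AM on Nov 26.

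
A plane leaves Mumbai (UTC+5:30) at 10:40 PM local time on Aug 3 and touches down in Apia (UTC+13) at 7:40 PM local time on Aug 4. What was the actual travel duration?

Apia is 7:30 ahead of Mumbai.
Clock-face elapsed time (ignoring zones) is 21 hours.
Actual elapsed = 21 hours − 7:30 = 13 hours 30 minutes.

13 hours 30 minutes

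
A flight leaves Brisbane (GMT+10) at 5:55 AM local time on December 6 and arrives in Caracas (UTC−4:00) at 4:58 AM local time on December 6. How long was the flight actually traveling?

Departure in UTC: 5:55 AM − 10:00 = 7:55 PM on Dec 5.
Arrival in UTC: 4:58 AM + 4:00 = 8:58 AM on Dec 6.
Elapsed = 8:58 AM − 7:55 PM (+1 day) = 13 hours 3 minutes.

13 hours 3 minutes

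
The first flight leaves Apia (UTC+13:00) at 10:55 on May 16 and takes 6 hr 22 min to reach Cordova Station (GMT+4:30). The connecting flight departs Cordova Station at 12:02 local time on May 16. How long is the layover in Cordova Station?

3 hours 15 minutes

Convert departure to UTC: 10:55 − 13:00 = 21:55 UTC on May 15.
Add 6 hours and 22 minutes flight time → 04:17 UTC (May 16).
Cordova Station is UTC+4:30, so local arrival = 04:17 + 4:30 = 08:47 on May 16.
Layover = 12:02 − 08:47 = 3 hours 15 minutes.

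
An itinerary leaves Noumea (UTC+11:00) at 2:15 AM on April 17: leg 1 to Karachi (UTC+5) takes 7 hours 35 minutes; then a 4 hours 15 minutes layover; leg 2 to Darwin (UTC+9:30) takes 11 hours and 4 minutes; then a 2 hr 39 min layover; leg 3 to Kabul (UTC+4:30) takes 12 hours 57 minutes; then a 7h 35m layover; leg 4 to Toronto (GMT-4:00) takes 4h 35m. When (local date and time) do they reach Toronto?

1:55 PM on Apr 18

Convert departure to UTC: 2:15 AM − 11:00 = 3:15 PM UTC on Apr 16.
Add 7 hours 35 minutes leg 1 → 10:50 PM UTC.
Add 4 hours and 15 minutes layover in Karachi → 3:05 AM UTC (Apr 17).
Add 11 hours and 4 minutes leg 2 → 2:09 PM UTC.
Add 2 hours 39 minutes layover in Darwin → 4:48 PM UTC.
Add 12 hours 57 minutes leg 3 → 5:45 AM UTC (Apr 18).
Add 7 hours and 35 minutes layover in Kabul → 1:20 PM UTC.
Add 4 hours 35 minutes leg 4 → 5:55 PM UTC.
Toronto is UTC−4:00, so local arrival = 5:55 PM − 4:00 = 1:55 PM on Apr 18.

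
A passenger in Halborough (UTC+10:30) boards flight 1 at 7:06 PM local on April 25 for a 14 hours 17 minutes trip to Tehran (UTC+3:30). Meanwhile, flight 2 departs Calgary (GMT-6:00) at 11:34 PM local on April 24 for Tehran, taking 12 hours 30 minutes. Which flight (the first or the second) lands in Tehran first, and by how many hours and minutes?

the second, by 4 hours 49 minutes

Flight 1 in UTC: 7:06 PM − 10:30 = 8:36 AM on Apr 25.
+14 hours 17 minutes → arrive 10:53 PM UTC on Apr 25.
Flight 2 in UTC: 11:34 PM + 6:00 = 5:34 AM on Apr 25.
+12 hours 30 minutes → arrive 6:04 PM UTC on Apr 25.
Flight 2 lands earlier by 4 hours 49 minutes.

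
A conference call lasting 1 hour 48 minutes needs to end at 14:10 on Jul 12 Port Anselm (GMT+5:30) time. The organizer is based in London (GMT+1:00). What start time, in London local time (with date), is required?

07:52 on July 12

Target end time in UTC: 14:10 − 5:30 = 08:40 on Jul 12.
Subtract 1 hour and 48 minutes → start 06:52 UTC on Jul 12.
London is UTC+1:00: 06:52 + 1:00 = 07:52 on Jul 12.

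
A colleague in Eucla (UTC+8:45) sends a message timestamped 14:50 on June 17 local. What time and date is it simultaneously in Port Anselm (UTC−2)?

In UTC: 14:50 − 8:45 = 06:05 on Jun 17.
Port Anselm is UTC−2:00: 06:05 − 2:00 = 04:05 on Jun 17.

04:05 on Jun 17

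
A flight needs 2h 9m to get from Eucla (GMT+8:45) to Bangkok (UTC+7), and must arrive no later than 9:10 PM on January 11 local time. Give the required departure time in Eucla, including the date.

Target arrival in UTC: 9:10 PM − 7:00 = 2:10 PM on Jan 11.
Subtract 2 hours 9 minutes → departure 12:01 PM UTC on Jan 11.
Eucla is UTC+8:45: 12:01 PM + 8:45 = 8:46 PM on Jan 11.

8:46 PM on January 11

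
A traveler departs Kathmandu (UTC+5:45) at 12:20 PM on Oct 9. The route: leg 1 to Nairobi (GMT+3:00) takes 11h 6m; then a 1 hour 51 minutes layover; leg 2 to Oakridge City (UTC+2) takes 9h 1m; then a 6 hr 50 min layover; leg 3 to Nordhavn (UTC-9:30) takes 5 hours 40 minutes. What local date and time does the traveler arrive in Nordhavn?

7:33 AM on Oct 10

Convert departure to UTC: 12:20 PM − 5:45 = 6:35 AM UTC on Oct 9.
Add 11 hours and 6 minutes leg 1 → 5:41 PM UTC.
Add 1 hour 51 minutes layover in Nairobi → 7:32 PM UTC.
Add 9 hours and 1 minute leg 2 → 4:33 AM UTC (Oct 10).
Add 6 hours 50 minutes layover in Oakridge City → 11:23 AM UTC.
Add 5 hours 40 minutes leg 3 → 5:03 PM UTC.
Nordhavn is UTC−9:30, so local arrival = 5:03 PM − 9:30 = 7:33 AM on Oct 10.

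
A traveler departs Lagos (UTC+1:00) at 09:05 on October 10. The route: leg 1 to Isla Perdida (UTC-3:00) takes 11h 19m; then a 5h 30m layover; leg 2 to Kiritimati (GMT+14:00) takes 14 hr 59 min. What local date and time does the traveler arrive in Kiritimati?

Convert departure to UTC: 09:05 − 1:00 = 08:05 UTC on Oct 10.
Add 11 hours and 19 minutes leg 1 → 19:24 UTC.
Add 5 hours and 30 minutes layover in Isla Perdida → 00:54 UTC (Oct 11).
Add 14 hours and 59 minutes leg 2 → 15:53 UTC.
Kiritimati is UTC+14:00, so local arrival = 15:53 + 14:00 = 05:53 on Oct 12.

05:53 on October 12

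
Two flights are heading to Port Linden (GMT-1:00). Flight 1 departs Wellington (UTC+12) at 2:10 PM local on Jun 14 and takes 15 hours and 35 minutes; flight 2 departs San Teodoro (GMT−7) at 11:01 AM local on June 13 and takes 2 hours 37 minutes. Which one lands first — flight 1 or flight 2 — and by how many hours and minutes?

Flight 1 in UTC: 2:10 PM − 12:00 = 2:10 AM on Jun 14.
+15 hours 35 minutes → arrive 5:45 PM UTC on Jun 14.
Flight 2 in UTC: 11:01 AM + 7:00 = 6:01 PM on Jun 13.
+2 hours and 37 minutes → arrive 8:38 PM UTC on Jun 13.
Flight 2 lands earlier by 21 hours 7 minutes.

the second, by 21 hours 7 minutes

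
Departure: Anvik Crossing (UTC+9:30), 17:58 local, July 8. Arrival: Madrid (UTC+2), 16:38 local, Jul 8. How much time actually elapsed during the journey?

Departure in UTC: 17:58 − 9:30 = 08:28 on Jul 8.
Arrival in UTC: 16:38 − 2:00 = 14:38 on Jul 8.
Elapsed = 14:38 − 08:28 = 6 hours 10 minutes.

6 hours 10 minutes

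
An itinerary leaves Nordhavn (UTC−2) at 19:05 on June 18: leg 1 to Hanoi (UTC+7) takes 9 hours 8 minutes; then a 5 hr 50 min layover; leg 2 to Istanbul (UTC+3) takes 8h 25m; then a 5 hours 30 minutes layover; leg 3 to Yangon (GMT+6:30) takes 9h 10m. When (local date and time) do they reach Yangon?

Convert departure to UTC: 19:05 + 2:00 = 21:05 UTC on Jun 18.
Add 9 hours 8 minutes leg 1 → 06:13 UTC (Jun 19).
Add 5 hours and 50 minutes layover in Hanoi → 12:03 UTC.
Add 8 hours 25 minutes leg 2 → 20:28 UTC.
Add 5 hours and 30 minutes layover in Istanbul → 01:58 UTC (Jun 20).
Add 9 hours and 10 minutes leg 3 → 11:08 UTC.
Yangon is UTC+6:30, so local arrival = 11:08 + 6:30 = 17:38 on Jun 20.

17:38 on June 20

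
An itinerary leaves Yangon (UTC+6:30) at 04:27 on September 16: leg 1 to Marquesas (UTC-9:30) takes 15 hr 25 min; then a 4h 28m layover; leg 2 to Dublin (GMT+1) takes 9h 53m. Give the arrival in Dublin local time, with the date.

04:43 on Sep 17

Convert departure to UTC: 04:27 − 6:30 = 21:57 UTC on Sep 15.
Add 15 hours and 25 minutes leg 1 → 13:22 UTC (Sep 16).
Add 4 hours and 28 minutes layover in Marquesas → 17:50 UTC.
Add 9 hours and 53 minutes leg 2 → 03:43 UTC (Sep 17).
Dublin is UTC+1:00, so local arrival = 03:43 + 1:00 = 04:43 on Sep 17.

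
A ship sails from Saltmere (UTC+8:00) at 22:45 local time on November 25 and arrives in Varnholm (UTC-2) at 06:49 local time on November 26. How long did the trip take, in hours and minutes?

18 hours 4 minutes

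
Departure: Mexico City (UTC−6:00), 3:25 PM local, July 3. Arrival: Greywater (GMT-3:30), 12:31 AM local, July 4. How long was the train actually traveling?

Departure in UTC: 3:25 PM + 6:00 = 9:25 PM on Jul 3.
Arrival in UTC: 12:31 AM + 3:30 = 4:01 AM on Jul 4.
Elapsed = 4:01 AM − 9:25 PM (+1 day) = 6 hours 36 minutes.

6 hours 36 minutes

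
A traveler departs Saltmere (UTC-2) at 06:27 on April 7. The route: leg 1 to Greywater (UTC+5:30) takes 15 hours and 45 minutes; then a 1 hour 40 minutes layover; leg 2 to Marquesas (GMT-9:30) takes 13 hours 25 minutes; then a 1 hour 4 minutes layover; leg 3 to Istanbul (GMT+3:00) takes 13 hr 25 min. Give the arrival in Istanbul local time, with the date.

08:46 on April 9

Convert departure to UTC: 06:27 + 2:00 = 08:27 UTC on Apr 7.
Add 15 hours and 45 minutes leg 1 → 00:12 UTC (Apr 8).
Add 1 hour 40 minutes layover in Greywater → 01:52 UTC.
Add 13 hours and 25 minutes leg 2 → 15:17 UTC.
Add 1 hour and 4 minutes layover in Marquesas → 16:21 UTC.
Add 13 hours and 25 minutes leg 3 → 05:46 UTC (Apr 9).
Istanbul is UTC+3:00, so local arrival = 05:46 + 3:00 = 08:46 on Apr 9.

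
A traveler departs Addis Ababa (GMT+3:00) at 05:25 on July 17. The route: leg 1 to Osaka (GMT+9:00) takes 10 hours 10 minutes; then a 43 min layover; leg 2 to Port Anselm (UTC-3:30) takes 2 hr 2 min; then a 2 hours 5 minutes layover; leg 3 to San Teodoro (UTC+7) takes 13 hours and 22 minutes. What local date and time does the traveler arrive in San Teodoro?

Convert departure to UTC: 05:25 − 3:00 = 02:25 UTC on Jul 17.
Add 10 hours and 10 minutes leg 1 → 12:35 UTC.
Add 43 minutes layover in Osaka → 13:18 UTC.
Add 2 hours and 2 minutes leg 2 → 15:20 UTC.
Add 2 hours and 5 minutes layover in Port Anselm → 17:25 UTC.
Add 13 hours 22 minutes leg 3 → 06:47 UTC (Jul 18).
San Teodoro is UTC+7:00, so local arrival = 06:47 + 7:00 = 13:47 on Jul 18.

13:47 on Jul 18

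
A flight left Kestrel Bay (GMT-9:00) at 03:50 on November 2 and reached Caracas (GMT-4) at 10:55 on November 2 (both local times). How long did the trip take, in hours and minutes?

2 hours 5 minutes

Caracas is 5:00 ahead of Kestrel Bay.
Clock-face elapsed time (ignoring zones) is 7 hours 5 minutes.
Actual elapsed = 7 hours 5 minutes − 5:00 = 2 hours 5 minutes.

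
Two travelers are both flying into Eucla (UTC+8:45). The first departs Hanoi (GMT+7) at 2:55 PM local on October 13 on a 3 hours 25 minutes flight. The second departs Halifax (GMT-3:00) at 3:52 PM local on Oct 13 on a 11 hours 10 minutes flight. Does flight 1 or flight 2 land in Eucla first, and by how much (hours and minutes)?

the first, by 18 hours 42 minutes

Flight 1 in UTC: 2:55 PM − 7:00 = 7:55 AM on Oct 13.
+3 hours and 25 minutes → arrive 11:20 AM UTC on Oct 13.
Flight 2 in UTC: 3:52 PM + 3:00 = 6:52 PM on Oct 13.
+11 hours 10 minutes → arrive 6:02 AM UTC on Oct 14.
Flight 1 lands earlier by 18 hours 42 minutes.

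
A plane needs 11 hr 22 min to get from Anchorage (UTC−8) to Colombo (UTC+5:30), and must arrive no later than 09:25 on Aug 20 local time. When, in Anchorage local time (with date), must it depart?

08:33 on Aug 19

Target arrival in UTC: 09:25 − 5:30 = 03:55 on Aug 20.
Subtract 11 hours and 22 minutes → departure 16:33 UTC on Aug 19.
Anchorage is UTC−8:00: 16:33 − 8:00 = 08:33 on Aug 19.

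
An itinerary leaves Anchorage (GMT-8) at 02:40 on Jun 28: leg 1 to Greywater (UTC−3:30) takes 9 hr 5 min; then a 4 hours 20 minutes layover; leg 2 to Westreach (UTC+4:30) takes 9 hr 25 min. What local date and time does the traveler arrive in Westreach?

14:00 on June 29

Convert departure to UTC: 02:40 + 8:00 = 10:40 UTC on Jun 28.
Add 9 hours and 5 minutes leg 1 → 19:45 UTC.
Add 4 hours 20 minutes layover in Greywater → 00:05 UTC (Jun 29).
Add 9 hours and 25 minutes leg 2 → 09:30 UTC.
Westreach is UTC+4:30, so local arrival = 09:30 + 4:30 = 14:00 on Jun 29.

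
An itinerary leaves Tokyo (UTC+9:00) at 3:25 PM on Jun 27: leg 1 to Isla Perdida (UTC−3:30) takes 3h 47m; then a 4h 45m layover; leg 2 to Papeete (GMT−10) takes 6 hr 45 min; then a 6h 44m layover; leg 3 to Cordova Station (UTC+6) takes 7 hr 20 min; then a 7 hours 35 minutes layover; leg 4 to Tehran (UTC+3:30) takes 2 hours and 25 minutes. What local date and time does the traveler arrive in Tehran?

Convert departure to UTC: 3:25 PM − 9:00 = 6:25 AM UTC on Jun 27.
Add 3 hours 47 minutes leg 1 → 10:12 AM UTC.
Add 4 hours and 45 minutes layover in Isla Perdida → 2:57 PM UTC.
Add 6 hours 45 minutes leg 2 → 9:42 PM UTC.
Add 6 hours and 44 minutes layover in Papeete → 4:26 AM UTC (Jun 28).
Add 7 hours and 20 minutes leg 3 → 11:46 AM UTC.
Add 7 hours and 35 minutes layover in Cordova Station → 7:21 PM UTC.
Add 2 hours and 25 minutes leg 4 → 9:46 PM UTC.
Tehran is UTC+3:30, so local arrival = 9:46 PM + 3:30 = 1:16 AM on Jun 29.

1:16 AM on Jun 29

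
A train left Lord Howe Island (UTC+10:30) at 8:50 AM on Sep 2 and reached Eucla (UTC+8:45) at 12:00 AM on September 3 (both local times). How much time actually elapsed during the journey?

16 hours 55 minutes

Departure in UTC: 8:50 AM − 10:30 = 10:20 PM on Sep 1.
Arrival in UTC: 12:00 AM − 8:45 = 3:15 PM on Sep 2.
Elapsed = 3:15 PM − 10:20 PM (+1 day) = 16 hours 55 minutes.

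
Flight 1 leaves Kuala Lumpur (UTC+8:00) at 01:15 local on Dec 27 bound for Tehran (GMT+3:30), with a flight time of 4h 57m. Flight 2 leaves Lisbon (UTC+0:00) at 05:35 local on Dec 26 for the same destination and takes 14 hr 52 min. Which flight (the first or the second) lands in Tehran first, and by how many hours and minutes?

the second, by 1 hour 45 minutes

Flight 1 in UTC: 01:15 − 8:00 = 17:15 on Dec 26.
+4 hours 57 minutes → arrive 22:12 UTC on Dec 26.
Flight 2 departs at 05:35 UTC (Dec 26).
+14 hours and 52 minutes → arrive 20:27 UTC on Dec 26.
Flight 2 lands earlier by 1 hour 45 minutes.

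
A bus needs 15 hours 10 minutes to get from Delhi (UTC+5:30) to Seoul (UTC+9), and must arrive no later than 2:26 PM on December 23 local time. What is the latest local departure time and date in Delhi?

Target arrival in UTC: 2:26 PM − 9:00 = 5:26 AM on Dec 23.
Subtract 15 hours and 10 minutes → departure 2:16 PM UTC on Dec 22.
Delhi is UTC+5:30: 2:16 PM + 5:30 = 7:46 PM on Dec 22.

7:46 PM on December 22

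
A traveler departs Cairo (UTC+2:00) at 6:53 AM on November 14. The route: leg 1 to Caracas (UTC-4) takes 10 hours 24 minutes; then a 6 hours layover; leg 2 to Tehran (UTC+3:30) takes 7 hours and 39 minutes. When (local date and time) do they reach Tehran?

8:26 AM on Nov 15

Convert departure to UTC: 6:53 AM − 2:00 = 4:53 AM UTC on Nov 14.
Add 10 hours and 24 minutes leg 1 → 3:17 PM UTC.
Add 6 hours layover in Caracas → 9:17 PM UTC.
Add 7 hours 39 minutes leg 2 → 4:56 AM UTC (Nov 15).
Tehran is UTC+3:30, so local arrival = 4:56 AM + 3:30 = 8:26 AM on Nov 15.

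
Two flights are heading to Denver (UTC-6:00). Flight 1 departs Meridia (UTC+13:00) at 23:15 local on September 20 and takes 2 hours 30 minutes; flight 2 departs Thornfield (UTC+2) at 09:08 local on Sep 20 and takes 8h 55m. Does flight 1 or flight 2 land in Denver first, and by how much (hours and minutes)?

the first, by 3 hours 18 minutes

Flight 1 in UTC: 23:15 − 13:00 = 10:15 on Sep 20.
+2 hours 30 minutes → arrive 12:45 UTC on Sep 20.
Flight 2 in UTC: 09:08 − 2:00 = 07:08 on Sep 20.
+8 hours 55 minutes → arrive 16:03 UTC on Sep 20.
Flight 1 lands earlier by 3 hours 18 minutes.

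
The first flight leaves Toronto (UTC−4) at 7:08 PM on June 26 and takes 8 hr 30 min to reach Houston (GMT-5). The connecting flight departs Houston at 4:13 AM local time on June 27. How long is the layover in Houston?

Convert departure to UTC: 7:08 PM + 4:00 = 11:08 PM UTC on Jun 26.
Add 8 hours 30 minutes flight time → 7:38 AM UTC (Jun 27).
Houston is UTC−5:00, so local arrival = 7:38 AM − 5:00 = 2:38 AM on Jun 27.
Layover = 4:13 AM − 2:38 AM = 1 hour 35 minutes.

1 hour 35 minutes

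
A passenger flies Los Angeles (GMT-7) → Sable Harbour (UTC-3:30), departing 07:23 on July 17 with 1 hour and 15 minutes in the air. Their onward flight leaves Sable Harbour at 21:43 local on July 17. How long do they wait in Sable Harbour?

9 hours 35 minutes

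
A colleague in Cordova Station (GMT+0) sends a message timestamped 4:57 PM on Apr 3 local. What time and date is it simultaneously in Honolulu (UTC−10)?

Cordova Station is UTC+0 so that is 4:57 PM UTC.
Honolulu is UTC−10:00: 4:57 PM − 10:00 = 6:57 AM on Apr 3.

6:57 AM on April 3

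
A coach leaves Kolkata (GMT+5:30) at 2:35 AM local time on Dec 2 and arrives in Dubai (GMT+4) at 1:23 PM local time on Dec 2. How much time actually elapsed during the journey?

12 hours 18 minutes

Departure in UTC: 2:35 AM − 5:30 = 9:05 PM on Dec 1.
Arrival in UTC: 1:23 PM − 4:00 = 9:23 AM on Dec 2.
Elapsed = 9:23 AM − 9:05 PM (+1 day) = 12 hours 18 minutes.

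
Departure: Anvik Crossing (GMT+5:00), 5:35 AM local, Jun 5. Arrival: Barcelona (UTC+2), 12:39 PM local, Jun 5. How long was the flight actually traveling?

Departure in UTC: 5:35 AM − 5:00 = 12:35 AM on Jun 5.
Arrival in UTC: 12:39 PM − 2:00 = 10:39 AM on Jun 5.
Elapsed = 10:39 AM − 12:35 AM = 10 hours 4 minutes.

10 hours 4 minutes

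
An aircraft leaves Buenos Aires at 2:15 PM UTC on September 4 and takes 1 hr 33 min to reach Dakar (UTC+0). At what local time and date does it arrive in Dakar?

Departure is given in UTC: 2:15 PM on Sep 4.
Add 1 hour 33 minutes → 3:48 PM UTC.
Dakar is UTC+0, so local arrival is 3:48 PM on Sep 4.

3:48 PM on Sep 4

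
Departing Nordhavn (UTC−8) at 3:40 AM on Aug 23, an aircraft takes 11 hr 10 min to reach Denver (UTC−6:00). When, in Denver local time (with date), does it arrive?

4:50 PM on August 23

Convert departure to UTC: 3:40 AM + 8:00 = 11:40 AM UTC on Aug 23.
Add 11 hours and 10 minutes travel time → 10:50 PM UTC.
Denver is UTC−6:00, so local arrival = 10:50 PM − 6:00 = 4:50 PM on Aug 23.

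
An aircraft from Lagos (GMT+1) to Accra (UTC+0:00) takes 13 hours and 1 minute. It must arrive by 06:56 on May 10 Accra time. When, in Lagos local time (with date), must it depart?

Target arrival is already UTC: 06:56 on May 10.
Subtract 13 hours and 1 minute → departure 17:55 UTC on May 9.
Lagos is UTC+1:00: 17:55 + 1:00 = 18:55 on May 9.

18:55 on May 9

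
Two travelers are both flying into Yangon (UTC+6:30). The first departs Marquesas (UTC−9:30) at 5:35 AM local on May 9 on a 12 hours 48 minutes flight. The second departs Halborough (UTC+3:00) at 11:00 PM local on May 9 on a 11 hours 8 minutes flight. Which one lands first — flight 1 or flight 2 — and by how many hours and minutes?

the first, by 3 hours 15 minutes

Flight 1 in UTC: 5:35 AM + 9:30 = 3:05 PM on May 9.
+12 hours 48 minutes → arrive 3:53 AM UTC on May 10.
Flight 2 in UTC: 11:00 PM − 3:00 = 8:00 PM on May 9.
+11 hours and 8 minutes → arrive 7:08 AM UTC on May 10.
Flight 1 lands earlier by 3 hours 15 minutes.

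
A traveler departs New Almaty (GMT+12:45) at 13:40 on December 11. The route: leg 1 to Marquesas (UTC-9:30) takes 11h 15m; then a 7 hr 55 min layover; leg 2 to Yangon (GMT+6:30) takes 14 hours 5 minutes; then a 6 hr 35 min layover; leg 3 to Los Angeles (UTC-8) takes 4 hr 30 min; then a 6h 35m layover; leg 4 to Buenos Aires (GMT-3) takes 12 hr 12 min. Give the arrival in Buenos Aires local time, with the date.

13:02 on December 13

Convert departure to UTC: 13:40 − 12:45 = 00:55 UTC on Dec 11.
Add 11 hours 15 minutes leg 1 → 12:10 UTC.
Add 7 hours 55 minutes layover in Marquesas → 20:05 UTC.
Add 14 hours 5 minutes leg 2 → 10:10 UTC (Dec 12).
Add 6 hours and 35 minutes layover in Yangon → 16:45 UTC.
Add 4 hours 30 minutes leg 3 → 21:15 UTC.
Add 6 hours 35 minutes layover in Los Angeles → 03:50 UTC (Dec 13).
Add 12 hours and 12 minutes leg 4 → 16:02 UTC.
Buenos Aires is UTC−3:00, so local arrival = 16:02 − 3:00 = 13:02 on Dec 13.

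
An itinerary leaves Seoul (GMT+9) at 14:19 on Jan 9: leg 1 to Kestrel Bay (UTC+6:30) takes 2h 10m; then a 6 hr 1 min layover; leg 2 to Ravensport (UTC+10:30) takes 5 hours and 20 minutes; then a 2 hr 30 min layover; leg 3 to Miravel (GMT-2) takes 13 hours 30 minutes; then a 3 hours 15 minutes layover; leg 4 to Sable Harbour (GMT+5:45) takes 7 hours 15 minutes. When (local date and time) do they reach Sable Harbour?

Convert departure to UTC: 14:19 − 9:00 = 05:19 UTC on Jan 9.
Add 2 hours 10 minutes leg 1 → 07:29 UTC.
Add 6 hours 1 minute layover in Kestrel Bay → 13:30 UTC.
Add 5 hours 20 minutes leg 2 → 18:50 UTC.
Add 2 hours and 30 minutes layover in Ravensport → 21:20 UTC.
Add 13 hours and 30 minutes leg 3 → 10:50 UTC (Jan 10).
Add 3 hours 15 minutes layover in Miravel → 14:05 UTC.
Add 7 hours and 15 minutes leg 4 → 21:20 UTC.
Sable Harbour is UTC+5:45, so local arrival = 21:20 + 5:45 = 03:05 on Jan 11.

03:05 on January 11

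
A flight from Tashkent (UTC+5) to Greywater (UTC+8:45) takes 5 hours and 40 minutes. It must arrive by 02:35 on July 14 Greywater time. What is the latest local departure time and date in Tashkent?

Target arrival in UTC: 02:35 − 8:45 = 17:50 on Jul 13.
Subtract 5 hours and 40 minutes → departure 12:10 UTC on Jul 13.
Tashkent is UTC+5:00: 12:10 + 5:00 = 17:10 on Jul 13.

17:10 on Jul 13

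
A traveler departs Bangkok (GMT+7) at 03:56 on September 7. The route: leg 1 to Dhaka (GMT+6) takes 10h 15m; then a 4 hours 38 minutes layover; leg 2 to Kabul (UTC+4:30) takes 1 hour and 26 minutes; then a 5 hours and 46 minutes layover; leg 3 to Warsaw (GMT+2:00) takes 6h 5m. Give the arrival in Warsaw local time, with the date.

Convert departure to UTC: 03:56 − 7:00 = 20:56 UTC on Sep 6.
Add 10 hours 15 minutes leg 1 → 07:11 UTC (Sep 7).
Add 4 hours 38 minutes layover in Dhaka → 11:49 UTC.
Add 1 hour 26 minutes leg 2 → 13:15 UTC.
Add 5 hours and 46 minutes layover in Kabul → 19:01 UTC.
Add 6 hours 5 minutes leg 3 → 01:06 UTC (Sep 8).
Warsaw is UTC+2:00, so local arrival = 01:06 + 2:00 = 03:06 on Sep 8.

03:06 on Sep 8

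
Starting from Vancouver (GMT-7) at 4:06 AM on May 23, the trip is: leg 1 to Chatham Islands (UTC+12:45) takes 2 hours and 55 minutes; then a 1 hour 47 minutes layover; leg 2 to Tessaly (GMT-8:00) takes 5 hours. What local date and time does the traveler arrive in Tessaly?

12:48 PM on May 23

Convert departure to UTC: 4:06 AM + 7:00 = 11:06 AM UTC on May 23.
Add 2 hours 55 minutes leg 1 → 2:01 PM UTC.
Add 1 hour 47 minutes layover in Chatham Islands → 3:48 PM UTC.
Add 5 hours leg 2 → 8:48 PM UTC.
Tessaly is UTC−8:00, so local arrival = 8:48 PM − 8:00 = 12:48 PM on May 23.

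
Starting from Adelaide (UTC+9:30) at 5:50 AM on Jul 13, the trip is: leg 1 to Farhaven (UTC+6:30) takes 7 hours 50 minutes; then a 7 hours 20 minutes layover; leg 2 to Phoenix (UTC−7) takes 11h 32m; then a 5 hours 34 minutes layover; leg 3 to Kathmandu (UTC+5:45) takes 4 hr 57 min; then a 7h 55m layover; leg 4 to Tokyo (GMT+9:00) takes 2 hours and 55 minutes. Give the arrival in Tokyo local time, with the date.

5:23 AM on Jul 15

Convert departure to UTC: 5:50 AM − 9:30 = 8:20 PM UTC on Jul 12.
Add 7 hours 50 minutes leg 1 → 4:10 AM UTC (Jul 13).
Add 7 hours 20 minutes layover in Farhaven → 11:30 AM UTC.
Add 11 hours and 32 minutes leg 2 → 11:02 PM UTC.
Add 5 hours and 34 minutes layover in Phoenix → 4:36 AM UTC (Jul 14).
Add 4 hours 57 minutes leg 3 → 9:33 AM UTC.
Add 7 hours and 55 minutes layover in Kathmandu → 5:28 PM UTC.
Add 2 hours 55 minutes leg 4 → 8:23 PM UTC.
Tokyo is UTC+9:00, so local arrival = 8:23 PM + 9:00 = 5:23 AM on Jul 15.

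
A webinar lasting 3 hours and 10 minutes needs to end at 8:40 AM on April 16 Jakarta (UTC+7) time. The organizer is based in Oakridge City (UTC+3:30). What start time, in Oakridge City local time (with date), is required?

Target end time in UTC: 8:40 AM − 7:00 = 1:40 AM on Apr 16.
Subtract 3 hours 10 minutes → start 10:30 PM UTC on Apr 15.
Oakridge City is UTC+3:30: 10:30 PM + 3:30 = 2:00 AM on Apr 16.

2:00 AM on Apr 16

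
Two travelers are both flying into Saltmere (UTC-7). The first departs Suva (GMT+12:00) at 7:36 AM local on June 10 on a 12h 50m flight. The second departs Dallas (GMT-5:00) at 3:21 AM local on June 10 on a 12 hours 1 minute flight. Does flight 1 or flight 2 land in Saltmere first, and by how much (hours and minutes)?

Flight 1 in UTC: 7:36 AM − 12:00 = 7:36 PM on Jun 9.
+12 hours and 50 minutes → arrive 8:26 AM UTC on Jun 10.
Flight 2 in UTC: 3:21 AM + 5:00 = 8:21 AM on Jun 10.
+12 hours 1 minute → arrive 8:22 PM UTC on Jun 10.
Flight 1 lands earlier by 11 hours 56 minutes.

the first, by 11 hours 56 minutes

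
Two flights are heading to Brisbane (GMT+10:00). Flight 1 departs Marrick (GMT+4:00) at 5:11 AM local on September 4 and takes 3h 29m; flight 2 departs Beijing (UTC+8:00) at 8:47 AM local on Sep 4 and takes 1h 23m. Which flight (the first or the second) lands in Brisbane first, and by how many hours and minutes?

the second, by 2 hours 30 minutes

Flight 1 in UTC: 5:11 AM − 4:00 = 1:11 AM on Sep 4.
+3 hours and 29 minutes → arrive 4:40 AM UTC on Sep 4.
Flight 2 in UTC: 8:47 AM − 8:00 = 12:47 AM on Sep 4.
+1 hour 23 minutes → arrive 2:10 AM UTC on Sep 4.
Flight 2 lands earlier by 2 hours 30 minutes.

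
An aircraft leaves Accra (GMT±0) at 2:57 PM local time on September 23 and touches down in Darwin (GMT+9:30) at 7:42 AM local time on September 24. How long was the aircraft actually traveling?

Departure is already UTC: 2:57 PM on Sep 23.
Arrival in UTC: 7:42 AM − 9:30 = 10:12 PM on Sep 23.
Elapsed = 10:12 PM − 2:57 PM = 7 hours 15 minutes.

7 hours 15 minutes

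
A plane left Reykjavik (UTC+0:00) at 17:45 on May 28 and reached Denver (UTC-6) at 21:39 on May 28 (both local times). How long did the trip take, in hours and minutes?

9 hours 54 minutes

Departure is already UTC: 17:45 on May 28.
Arrival in UTC: 21:39 + 6:00 = 03:39 on May 29.
Elapsed = 03:39 − 17:45 (+1 day) = 9 hours 54 minutes.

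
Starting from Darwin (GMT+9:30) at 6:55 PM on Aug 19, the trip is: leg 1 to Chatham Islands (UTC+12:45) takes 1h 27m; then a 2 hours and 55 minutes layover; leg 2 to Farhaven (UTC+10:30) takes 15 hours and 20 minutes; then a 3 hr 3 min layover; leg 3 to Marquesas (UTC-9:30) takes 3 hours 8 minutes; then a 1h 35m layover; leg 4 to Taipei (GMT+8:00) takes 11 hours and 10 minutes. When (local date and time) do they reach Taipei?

Convert departure to UTC: 6:55 PM − 9:30 = 9:25 AM UTC on Aug 19.
Add 1 hour 27 minutes leg 1 → 10:52 AM UTC.
Add 2 hours and 55 minutes layover in Chatham Islands → 1:47 PM UTC.
Add 15 hours 20 minutes leg 2 → 5:07 AM UTC (Aug 20).
Add 3 hours 3 minutes layover in Farhaven → 8:10 AM UTC.
Add 3 hours and 8 minutes leg 3 → 11:18 AM UTC.
Add 1 hour 35 minutes layover in Marquesas → 12:53 PM UTC.
Add 11 hours and 10 minutes leg 4 → 12:03 AM UTC (Aug 21).
Taipei is UTC+8:00, so local arrival = 12:03 AM + 8:00 = 8:03 AM on Aug 21.

8:03 AM on Aug 21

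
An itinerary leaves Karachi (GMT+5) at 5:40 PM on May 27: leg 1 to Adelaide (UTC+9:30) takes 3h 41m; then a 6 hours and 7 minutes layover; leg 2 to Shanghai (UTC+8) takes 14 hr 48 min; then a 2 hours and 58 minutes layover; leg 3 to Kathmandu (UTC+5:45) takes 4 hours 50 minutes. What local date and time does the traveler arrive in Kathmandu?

2:49 AM on May 29

Convert departure to UTC: 5:40 PM − 5:00 = 12:40 PM UTC on May 27.
Add 3 hours and 41 minutes leg 1 → 4:21 PM UTC.
Add 6 hours 7 minutes layover in Adelaide → 10:28 PM UTC.
Add 14 hours 48 minutes leg 2 → 1:16 PM UTC (May 28).
Add 2 hours 58 minutes layover in Shanghai → 4:14 PM UTC.
Add 4 hours 50 minutes leg 3 → 9:04 PM UTC.
Kathmandu is UTC+5:45, so local arrival = 9:04 PM + 5:45 = 2:49 AM on May 29.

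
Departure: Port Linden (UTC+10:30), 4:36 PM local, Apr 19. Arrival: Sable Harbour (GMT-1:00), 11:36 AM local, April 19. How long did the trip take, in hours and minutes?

Departure in UTC: 4:36 PM − 10:30 = 6:06 AM on Apr 19.
Arrival in UTC: 11:36 AM + 1:00 = 12:36 PM on Apr 19.
Elapsed = 12:36 PM − 6:06 AM = 6 hours 30 minutes.

6 hours 30 minutes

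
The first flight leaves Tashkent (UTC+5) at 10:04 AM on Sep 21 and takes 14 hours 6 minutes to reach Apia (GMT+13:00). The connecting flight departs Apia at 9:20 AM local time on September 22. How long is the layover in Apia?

Convert departure to UTC: 10:04 AM − 5:00 = 5:04 AM UTC on Sep 21.
Add 14 hours 6 minutes flight time → 7:10 PM UTC.
Apia is UTC+13:00, so local arrival = 7:10 PM + 13:00 = 8:10 AM on Sep 22.
Layover = 9:20 AM − 8:10 AM = 1 hour 10 minutes.

1 hour 10 minutes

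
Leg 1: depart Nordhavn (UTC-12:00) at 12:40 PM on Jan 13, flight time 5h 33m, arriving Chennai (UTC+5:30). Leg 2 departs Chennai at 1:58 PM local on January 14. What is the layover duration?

Convert departure to UTC: 12:40 PM + 12:00 = 12:40 AM UTC on Jan 14.
Add 5 hours 33 minutes flight time → 6:13 AM UTC.
Chennai is UTC+5:30, so local arrival = 6:13 AM + 5:30 = 11:43 AM on Jan 14.
Layover = 1:58 PM − 11:43 AM = 2 hours 15 minutes.

2 hours 15 minutes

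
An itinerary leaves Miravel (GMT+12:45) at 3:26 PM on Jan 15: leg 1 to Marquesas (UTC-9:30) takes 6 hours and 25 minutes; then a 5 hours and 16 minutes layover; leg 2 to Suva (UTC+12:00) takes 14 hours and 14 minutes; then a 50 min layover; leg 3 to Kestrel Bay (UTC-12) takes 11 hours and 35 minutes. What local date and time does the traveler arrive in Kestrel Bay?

Convert departure to UTC: 3:26 PM − 12:45 = 2:41 AM UTC on Jan 15.
Add 6 hours and 25 minutes leg 1 → 9:06 AM UTC.
Add 5 hours 16 minutes layover in Marquesas → 2:22 PM UTC.
Add 14 hours 14 minutes leg 2 → 4:36 AM UTC (Jan 16).
Add 50 minutes layover in Suva → 5:26 AM UTC.
Add 11 hours 35 minutes leg 3 → 5:01 PM UTC.
Kestrel Bay is UTC−12:00, so local arrival = 5:01 PM − 12:00 = 5:01 AM on Jan 16.

5:01 AM on January 16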